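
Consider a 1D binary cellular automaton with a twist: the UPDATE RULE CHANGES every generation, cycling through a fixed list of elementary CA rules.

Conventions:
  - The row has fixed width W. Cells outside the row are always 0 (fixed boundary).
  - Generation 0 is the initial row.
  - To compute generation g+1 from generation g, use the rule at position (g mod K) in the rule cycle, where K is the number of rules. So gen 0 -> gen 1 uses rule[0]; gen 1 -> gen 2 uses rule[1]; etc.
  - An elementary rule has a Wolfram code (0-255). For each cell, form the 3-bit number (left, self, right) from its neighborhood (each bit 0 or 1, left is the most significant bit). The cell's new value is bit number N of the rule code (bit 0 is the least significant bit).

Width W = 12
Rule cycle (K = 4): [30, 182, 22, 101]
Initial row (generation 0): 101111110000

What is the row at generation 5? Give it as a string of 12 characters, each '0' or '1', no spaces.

Answer: 100010001011

Derivation:
Gen 0: 101111110000
Gen 1 (rule 30): 101000001000
Gen 2 (rule 182): 111100011100
Gen 3 (rule 22): 000010100010
Gen 4 (rule 101): 111011101010
Gen 5 (rule 30): 100010001011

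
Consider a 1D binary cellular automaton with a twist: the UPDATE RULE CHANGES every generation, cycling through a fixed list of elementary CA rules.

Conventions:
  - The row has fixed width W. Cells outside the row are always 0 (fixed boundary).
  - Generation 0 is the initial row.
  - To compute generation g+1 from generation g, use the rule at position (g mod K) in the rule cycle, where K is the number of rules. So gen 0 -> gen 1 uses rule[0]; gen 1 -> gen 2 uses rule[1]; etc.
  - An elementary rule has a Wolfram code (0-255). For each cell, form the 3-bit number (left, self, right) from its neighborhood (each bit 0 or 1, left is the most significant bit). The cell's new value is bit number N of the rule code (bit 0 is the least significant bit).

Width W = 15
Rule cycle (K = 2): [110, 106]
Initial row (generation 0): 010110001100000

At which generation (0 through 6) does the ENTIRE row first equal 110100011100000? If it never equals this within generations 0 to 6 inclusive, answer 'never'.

Gen 0: 010110001100000
Gen 1 (rule 110): 111110011100000
Gen 2 (rule 106): 100010110100000
Gen 3 (rule 110): 100111111100000
Gen 4 (rule 106): 001100000100000
Gen 5 (rule 110): 011100001100000
Gen 6 (rule 106): 110100011100000

Answer: 6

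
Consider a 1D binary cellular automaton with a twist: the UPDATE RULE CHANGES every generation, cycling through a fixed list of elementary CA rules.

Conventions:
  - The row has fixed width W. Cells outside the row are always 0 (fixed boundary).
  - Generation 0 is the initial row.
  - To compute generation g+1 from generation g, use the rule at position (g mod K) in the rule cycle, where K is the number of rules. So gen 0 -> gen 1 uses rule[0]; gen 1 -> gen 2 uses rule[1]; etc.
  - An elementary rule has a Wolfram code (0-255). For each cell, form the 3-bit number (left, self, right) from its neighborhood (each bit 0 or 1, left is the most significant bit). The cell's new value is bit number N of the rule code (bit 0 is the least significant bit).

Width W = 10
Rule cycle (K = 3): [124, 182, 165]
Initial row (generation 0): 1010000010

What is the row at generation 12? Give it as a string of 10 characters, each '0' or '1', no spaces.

Answer: 0101011100

Derivation:
Gen 0: 1010000010
Gen 1 (rule 124): 1111000011
Gen 2 (rule 182): 0110100100
Gen 3 (rule 165): 0001100101
Gen 4 (rule 124): 0001110111
Gen 5 (rule 182): 0010101010
Gen 6 (rule 165): 1011111110
Gen 7 (rule 124): 1110000011
Gen 8 (rule 182): 0101000100
Gen 9 (rule 165): 0111010101
Gen 10 (rule 124): 0101111111
Gen 11 (rule 182): 1110111110
Gen 12 (rule 165): 0101011100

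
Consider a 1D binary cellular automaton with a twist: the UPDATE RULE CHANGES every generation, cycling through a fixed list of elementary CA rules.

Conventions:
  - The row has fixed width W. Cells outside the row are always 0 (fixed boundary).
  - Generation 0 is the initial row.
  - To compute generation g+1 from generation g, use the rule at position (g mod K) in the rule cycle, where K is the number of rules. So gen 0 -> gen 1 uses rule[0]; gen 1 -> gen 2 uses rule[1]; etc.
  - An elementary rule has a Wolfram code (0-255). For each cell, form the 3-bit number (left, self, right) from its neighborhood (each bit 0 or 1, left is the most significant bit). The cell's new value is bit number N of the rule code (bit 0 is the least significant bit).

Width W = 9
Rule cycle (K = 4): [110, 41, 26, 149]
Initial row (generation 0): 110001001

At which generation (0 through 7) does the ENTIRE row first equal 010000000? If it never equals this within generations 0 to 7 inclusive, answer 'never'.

Gen 0: 110001001
Gen 1 (rule 110): 110011011
Gen 2 (rule 41): 100010110
Gen 3 (rule 26): 010100101
Gen 4 (rule 149): 010110101
Gen 5 (rule 110): 111111111
Gen 6 (rule 41): 100000000
Gen 7 (rule 26): 010000000

Answer: 7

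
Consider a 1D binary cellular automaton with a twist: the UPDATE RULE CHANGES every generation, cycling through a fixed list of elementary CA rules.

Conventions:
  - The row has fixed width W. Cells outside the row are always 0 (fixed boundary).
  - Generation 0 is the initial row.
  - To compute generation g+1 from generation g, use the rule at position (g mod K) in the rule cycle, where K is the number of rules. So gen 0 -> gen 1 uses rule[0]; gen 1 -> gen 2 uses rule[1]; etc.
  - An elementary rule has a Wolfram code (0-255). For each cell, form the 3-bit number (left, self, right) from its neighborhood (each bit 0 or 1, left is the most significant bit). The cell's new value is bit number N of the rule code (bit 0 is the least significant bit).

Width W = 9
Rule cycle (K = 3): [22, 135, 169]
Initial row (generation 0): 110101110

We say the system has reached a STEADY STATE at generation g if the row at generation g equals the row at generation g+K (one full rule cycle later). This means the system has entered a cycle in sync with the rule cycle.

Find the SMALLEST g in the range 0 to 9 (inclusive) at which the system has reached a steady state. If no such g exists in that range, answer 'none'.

Gen 0: 110101110
Gen 1 (rule 22): 000100001
Gen 2 (rule 135): 111101111
Gen 3 (rule 169): 111011110
Gen 4 (rule 22): 000000001
Gen 5 (rule 135): 111111111
Gen 6 (rule 169): 111111110
Gen 7 (rule 22): 000000001
Gen 8 (rule 135): 111111111
Gen 9 (rule 169): 111111110
Gen 10 (rule 22): 000000001
Gen 11 (rule 135): 111111111
Gen 12 (rule 169): 111111110

Answer: 4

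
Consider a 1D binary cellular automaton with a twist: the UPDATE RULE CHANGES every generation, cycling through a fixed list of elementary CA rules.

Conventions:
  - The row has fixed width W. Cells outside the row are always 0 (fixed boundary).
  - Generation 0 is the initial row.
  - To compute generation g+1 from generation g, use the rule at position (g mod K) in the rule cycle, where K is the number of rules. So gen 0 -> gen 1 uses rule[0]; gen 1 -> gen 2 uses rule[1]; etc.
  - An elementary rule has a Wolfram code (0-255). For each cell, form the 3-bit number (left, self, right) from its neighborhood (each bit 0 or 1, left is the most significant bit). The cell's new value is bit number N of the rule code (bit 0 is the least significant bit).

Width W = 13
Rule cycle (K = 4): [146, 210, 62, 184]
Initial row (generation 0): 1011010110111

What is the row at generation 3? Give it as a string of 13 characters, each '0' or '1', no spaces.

Answer: 0000000001111

Derivation:
Gen 0: 1011010110111
Gen 1 (rule 146): 0000000000010
Gen 2 (rule 210): 0000000000101
Gen 3 (rule 62): 0000000001111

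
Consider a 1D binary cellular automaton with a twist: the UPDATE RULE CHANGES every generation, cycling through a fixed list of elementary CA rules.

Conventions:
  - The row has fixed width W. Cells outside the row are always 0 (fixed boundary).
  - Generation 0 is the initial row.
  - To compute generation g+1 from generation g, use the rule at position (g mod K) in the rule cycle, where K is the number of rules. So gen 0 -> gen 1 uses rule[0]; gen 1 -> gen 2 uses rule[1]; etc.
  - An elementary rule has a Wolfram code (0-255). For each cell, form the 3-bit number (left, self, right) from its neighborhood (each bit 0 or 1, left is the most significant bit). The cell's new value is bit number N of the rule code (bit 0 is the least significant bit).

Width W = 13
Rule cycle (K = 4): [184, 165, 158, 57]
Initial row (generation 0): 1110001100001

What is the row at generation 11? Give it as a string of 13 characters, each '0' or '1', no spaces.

Gen 0: 1110001100001
Gen 1 (rule 184): 1101001010000
Gen 2 (rule 165): 0011001110111
Gen 3 (rule 158): 0110111100110
Gen 4 (rule 57): 0101100010101
Gen 5 (rule 184): 0011010001010
Gen 6 (rule 165): 1000110101110
Gen 7 (rule 158): 1101100101101
Gen 8 (rule 57): 1011010011010
Gen 9 (rule 184): 0110101010101
Gen 10 (rule 165): 0001111111111
Gen 11 (rule 158): 0011111111110

Answer: 0011111111110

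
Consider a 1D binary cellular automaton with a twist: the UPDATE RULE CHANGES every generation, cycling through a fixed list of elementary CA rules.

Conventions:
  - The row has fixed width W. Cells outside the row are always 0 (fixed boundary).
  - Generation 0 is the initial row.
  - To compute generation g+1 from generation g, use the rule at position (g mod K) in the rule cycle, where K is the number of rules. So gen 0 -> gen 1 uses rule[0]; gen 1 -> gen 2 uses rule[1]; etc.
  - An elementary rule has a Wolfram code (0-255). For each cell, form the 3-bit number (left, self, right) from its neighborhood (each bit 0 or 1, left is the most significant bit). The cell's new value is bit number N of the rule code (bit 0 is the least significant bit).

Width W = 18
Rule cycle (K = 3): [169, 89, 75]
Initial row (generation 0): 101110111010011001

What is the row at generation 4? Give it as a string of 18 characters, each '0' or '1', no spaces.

Answer: 001111110110110000

Derivation:
Gen 0: 101110111010011001
Gen 1 (rule 169): 011101110100010000
Gen 2 (rule 89): 010101010011001111
Gen 3 (rule 75): 100000000111011001
Gen 4 (rule 169): 001111110110110000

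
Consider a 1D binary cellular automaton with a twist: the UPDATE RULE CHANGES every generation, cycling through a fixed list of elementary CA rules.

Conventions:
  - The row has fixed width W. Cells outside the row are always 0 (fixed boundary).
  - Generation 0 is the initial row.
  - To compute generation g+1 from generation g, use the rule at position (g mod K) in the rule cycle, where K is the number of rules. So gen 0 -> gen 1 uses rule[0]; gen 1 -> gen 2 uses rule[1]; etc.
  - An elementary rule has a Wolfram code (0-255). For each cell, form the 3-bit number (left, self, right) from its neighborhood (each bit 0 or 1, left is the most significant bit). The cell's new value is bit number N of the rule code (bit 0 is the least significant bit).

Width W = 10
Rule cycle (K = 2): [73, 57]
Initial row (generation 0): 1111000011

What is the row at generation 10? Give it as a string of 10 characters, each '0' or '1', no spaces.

Answer: 1011010111

Derivation:
Gen 0: 1111000011
Gen 1 (rule 73): 1001011011
Gen 2 (rule 57): 0100110110
Gen 3 (rule 73): 0000110110
Gen 4 (rule 57): 1110101101
Gen 5 (rule 73): 1010001100
Gen 6 (rule 57): 0101101011
Gen 7 (rule 73): 0001100011
Gen 8 (rule 57): 1101011010
Gen 9 (rule 73): 1100011000
Gen 10 (rule 57): 1011010111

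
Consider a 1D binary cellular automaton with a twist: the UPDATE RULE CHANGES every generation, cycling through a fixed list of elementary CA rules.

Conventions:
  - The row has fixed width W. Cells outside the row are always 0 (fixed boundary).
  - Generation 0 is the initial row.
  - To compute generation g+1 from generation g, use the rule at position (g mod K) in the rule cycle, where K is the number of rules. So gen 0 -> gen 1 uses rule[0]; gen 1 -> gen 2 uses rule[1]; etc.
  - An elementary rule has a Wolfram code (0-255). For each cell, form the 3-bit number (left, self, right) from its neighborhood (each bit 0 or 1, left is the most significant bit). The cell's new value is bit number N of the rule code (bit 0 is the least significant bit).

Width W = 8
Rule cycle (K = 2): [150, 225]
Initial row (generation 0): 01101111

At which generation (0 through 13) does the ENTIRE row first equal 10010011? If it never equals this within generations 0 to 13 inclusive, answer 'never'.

Answer: never

Derivation:
Gen 0: 01101111
Gen 1 (rule 150): 10000110
Gen 2 (rule 225): 00110010
Gen 3 (rule 150): 01001111
Gen 4 (rule 225): 00000111
Gen 5 (rule 150): 00001010
Gen 6 (rule 225): 11100100
Gen 7 (rule 150): 01011110
Gen 8 (rule 225): 00101110
Gen 9 (rule 150): 01100101
Gen 10 (rule 225): 00100010
Gen 11 (rule 150): 01110111
Gen 12 (rule 225): 00111011
Gen 13 (rule 150): 01010000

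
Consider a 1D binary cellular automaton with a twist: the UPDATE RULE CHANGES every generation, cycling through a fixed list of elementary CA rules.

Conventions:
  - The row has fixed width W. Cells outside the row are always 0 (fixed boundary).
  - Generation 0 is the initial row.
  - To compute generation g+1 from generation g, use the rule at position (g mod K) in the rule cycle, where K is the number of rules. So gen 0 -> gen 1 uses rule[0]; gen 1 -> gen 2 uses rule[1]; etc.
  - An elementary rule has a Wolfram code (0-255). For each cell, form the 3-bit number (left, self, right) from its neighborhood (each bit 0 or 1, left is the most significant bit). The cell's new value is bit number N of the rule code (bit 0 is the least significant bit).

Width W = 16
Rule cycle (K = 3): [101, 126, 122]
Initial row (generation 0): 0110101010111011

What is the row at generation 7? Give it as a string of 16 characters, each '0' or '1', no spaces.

Answer: 0010111111000111

Derivation:
Gen 0: 0110101010111011
Gen 1 (rule 101): 0011111111001101
Gen 2 (rule 126): 0110000001111111
Gen 3 (rule 122): 1111000011000001
Gen 4 (rule 101): 0001011001011101
Gen 5 (rule 126): 0011111111110111
Gen 6 (rule 122): 0110000000011101
Gen 7 (rule 101): 0010111111000111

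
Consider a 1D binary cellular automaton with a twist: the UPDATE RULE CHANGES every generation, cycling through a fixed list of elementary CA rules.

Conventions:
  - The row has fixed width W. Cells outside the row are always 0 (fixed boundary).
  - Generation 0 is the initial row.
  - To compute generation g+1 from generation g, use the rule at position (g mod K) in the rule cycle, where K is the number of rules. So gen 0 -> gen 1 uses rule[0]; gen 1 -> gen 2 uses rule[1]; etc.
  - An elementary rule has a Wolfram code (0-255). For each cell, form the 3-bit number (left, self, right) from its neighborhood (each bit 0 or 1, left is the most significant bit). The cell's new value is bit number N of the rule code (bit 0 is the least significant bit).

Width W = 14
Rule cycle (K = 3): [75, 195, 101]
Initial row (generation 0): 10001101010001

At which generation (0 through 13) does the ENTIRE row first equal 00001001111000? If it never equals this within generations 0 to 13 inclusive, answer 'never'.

Answer: never

Derivation:
Gen 0: 10001101010001
Gen 1 (rule 75): 00111100000110
Gen 2 (rule 195): 11011101111010
Gen 3 (rule 101): 01100110001110
Gen 4 (rule 75): 11101110111010
Gen 5 (rule 195): 01100110011000
Gen 6 (rule 101): 00100010001011
Gen 7 (rule 75): 11001100110011
Gen 8 (rule 195): 01010101010101
Gen 9 (rule 101): 01111111111111
Gen 10 (rule 75): 11000000000001
Gen 11 (rule 195): 01011111111110
Gen 12 (rule 101): 01100000000010
Gen 13 (rule 75): 11101111111100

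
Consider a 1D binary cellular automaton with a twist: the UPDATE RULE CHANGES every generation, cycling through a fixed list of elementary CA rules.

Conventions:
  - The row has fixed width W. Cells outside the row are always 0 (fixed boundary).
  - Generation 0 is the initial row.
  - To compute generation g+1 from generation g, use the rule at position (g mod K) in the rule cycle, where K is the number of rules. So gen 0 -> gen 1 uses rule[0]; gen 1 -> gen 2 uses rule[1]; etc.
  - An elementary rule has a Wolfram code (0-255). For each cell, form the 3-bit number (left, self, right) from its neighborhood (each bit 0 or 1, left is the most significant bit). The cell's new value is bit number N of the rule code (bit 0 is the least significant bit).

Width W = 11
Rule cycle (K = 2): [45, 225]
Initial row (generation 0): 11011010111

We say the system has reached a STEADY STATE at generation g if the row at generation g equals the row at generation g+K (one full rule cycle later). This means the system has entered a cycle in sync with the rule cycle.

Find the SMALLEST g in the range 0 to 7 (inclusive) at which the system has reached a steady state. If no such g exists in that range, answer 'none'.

Answer: none

Derivation:
Gen 0: 11011010111
Gen 1 (rule 45): 10110111100
Gen 2 (rule 225): 01011011101
Gen 3 (rule 45): 01110110011
Gen 4 (rule 225): 00111010001
Gen 5 (rule 45): 10100110101
Gen 6 (rule 225): 01000011010
Gen 7 (rule 45): 01011010110
Gen 8 (rule 225): 00101101010
Gen 9 (rule 45): 10111011110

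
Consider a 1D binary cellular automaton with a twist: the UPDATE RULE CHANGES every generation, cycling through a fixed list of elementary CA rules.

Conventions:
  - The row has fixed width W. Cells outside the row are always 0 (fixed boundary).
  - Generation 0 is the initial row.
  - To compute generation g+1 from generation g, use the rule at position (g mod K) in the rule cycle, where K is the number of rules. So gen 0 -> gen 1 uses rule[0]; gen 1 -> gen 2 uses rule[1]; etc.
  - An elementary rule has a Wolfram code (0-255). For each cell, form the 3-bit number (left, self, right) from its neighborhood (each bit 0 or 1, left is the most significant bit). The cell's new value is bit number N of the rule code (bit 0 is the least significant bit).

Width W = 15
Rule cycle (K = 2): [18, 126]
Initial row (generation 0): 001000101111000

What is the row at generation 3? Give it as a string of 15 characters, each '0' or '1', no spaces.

Answer: 000000010010001

Derivation:
Gen 0: 001000101111000
Gen 1 (rule 18): 010101000000100
Gen 2 (rule 126): 111111100001110
Gen 3 (rule 18): 000000010010001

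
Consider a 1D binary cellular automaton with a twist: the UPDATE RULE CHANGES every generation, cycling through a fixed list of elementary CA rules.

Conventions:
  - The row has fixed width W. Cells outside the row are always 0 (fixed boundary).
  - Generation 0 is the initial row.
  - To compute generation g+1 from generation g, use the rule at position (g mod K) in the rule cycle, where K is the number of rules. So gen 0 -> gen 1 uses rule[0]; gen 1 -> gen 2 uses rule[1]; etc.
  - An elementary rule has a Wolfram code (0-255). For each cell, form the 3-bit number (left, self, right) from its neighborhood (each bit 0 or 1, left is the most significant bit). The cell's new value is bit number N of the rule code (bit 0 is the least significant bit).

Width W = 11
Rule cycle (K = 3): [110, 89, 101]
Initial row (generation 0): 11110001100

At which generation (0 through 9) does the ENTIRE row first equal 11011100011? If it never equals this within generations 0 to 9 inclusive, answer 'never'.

Answer: 5

Derivation:
Gen 0: 11110001100
Gen 1 (rule 110): 10010011100
Gen 2 (rule 89): 01001010111
Gen 3 (rule 101): 01001111001
Gen 4 (rule 110): 11011001011
Gen 5 (rule 89): 11011100011
Gen 6 (rule 101): 01100101001
Gen 7 (rule 110): 11101111011
Gen 8 (rule 89): 10101001011
Gen 9 (rule 101): 11111001101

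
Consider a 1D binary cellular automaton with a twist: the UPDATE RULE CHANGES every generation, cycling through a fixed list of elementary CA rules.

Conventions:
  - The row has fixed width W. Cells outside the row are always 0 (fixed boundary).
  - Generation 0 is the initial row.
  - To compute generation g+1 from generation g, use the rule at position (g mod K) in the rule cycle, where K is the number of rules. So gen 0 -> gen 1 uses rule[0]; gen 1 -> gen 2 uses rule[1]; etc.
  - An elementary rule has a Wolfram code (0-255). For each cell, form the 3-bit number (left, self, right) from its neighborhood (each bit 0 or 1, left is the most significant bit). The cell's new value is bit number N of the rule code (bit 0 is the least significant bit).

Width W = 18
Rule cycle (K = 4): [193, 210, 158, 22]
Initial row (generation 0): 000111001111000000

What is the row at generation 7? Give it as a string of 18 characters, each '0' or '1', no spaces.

Answer: 111001111001011101

Derivation:
Gen 0: 000111001111000000
Gen 1 (rule 193): 110011000111011111
Gen 2 (rule 210): 011101101011001111
Gen 3 (rule 158): 111001001010111110
Gen 4 (rule 22): 000111111010000001
Gen 5 (rule 193): 110011111000111100
Gen 6 (rule 210): 011101111101011110
Gen 7 (rule 158): 111001111001011101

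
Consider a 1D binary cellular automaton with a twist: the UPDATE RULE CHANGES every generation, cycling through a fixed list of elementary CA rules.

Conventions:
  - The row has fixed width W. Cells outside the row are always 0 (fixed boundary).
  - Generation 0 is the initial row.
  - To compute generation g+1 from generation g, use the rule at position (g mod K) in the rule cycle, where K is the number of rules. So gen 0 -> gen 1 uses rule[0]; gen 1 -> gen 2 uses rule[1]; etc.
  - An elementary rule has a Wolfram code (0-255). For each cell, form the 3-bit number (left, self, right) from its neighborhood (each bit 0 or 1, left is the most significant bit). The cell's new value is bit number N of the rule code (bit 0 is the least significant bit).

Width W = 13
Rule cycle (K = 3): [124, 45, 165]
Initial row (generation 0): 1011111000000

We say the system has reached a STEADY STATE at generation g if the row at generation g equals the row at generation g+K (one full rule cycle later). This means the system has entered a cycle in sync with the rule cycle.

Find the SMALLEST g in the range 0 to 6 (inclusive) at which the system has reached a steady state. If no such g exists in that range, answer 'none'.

Gen 0: 1011111000000
Gen 1 (rule 124): 1110001100000
Gen 2 (rule 45): 1000101001111
Gen 3 (rule 165): 1010111000110
Gen 4 (rule 124): 1111101100111
Gen 5 (rule 45): 1000011000100
Gen 6 (rule 165): 1011000010101
Gen 7 (rule 124): 1111100011111
Gen 8 (rule 45): 1000001010000
Gen 9 (rule 165): 1011101110111

Answer: none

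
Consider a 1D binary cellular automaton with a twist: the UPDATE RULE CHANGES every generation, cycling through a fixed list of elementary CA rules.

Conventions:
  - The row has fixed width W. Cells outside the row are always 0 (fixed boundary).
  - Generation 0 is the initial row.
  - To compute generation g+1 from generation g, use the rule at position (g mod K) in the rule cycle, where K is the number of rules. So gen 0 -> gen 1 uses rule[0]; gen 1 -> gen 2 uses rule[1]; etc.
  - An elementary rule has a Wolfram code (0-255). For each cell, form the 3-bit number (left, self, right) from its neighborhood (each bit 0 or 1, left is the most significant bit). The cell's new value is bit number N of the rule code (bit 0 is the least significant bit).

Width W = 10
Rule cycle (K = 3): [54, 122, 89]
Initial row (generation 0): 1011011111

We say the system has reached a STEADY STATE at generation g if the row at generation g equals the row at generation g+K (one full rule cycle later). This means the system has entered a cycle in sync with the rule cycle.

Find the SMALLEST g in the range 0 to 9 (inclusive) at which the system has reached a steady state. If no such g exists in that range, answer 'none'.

Answer: none

Derivation:
Gen 0: 1011011111
Gen 1 (rule 54): 1100100000
Gen 2 (rule 122): 1111010000
Gen 3 (rule 89): 1001001111
Gen 4 (rule 54): 1111110000
Gen 5 (rule 122): 1000011000
Gen 6 (rule 89): 0111011111
Gen 7 (rule 54): 1000100000
Gen 8 (rule 122): 0101010000
Gen 9 (rule 89): 0000001111
Gen 10 (rule 54): 0000010000
Gen 11 (rule 122): 0000101000
Gen 12 (rule 89): 1110000111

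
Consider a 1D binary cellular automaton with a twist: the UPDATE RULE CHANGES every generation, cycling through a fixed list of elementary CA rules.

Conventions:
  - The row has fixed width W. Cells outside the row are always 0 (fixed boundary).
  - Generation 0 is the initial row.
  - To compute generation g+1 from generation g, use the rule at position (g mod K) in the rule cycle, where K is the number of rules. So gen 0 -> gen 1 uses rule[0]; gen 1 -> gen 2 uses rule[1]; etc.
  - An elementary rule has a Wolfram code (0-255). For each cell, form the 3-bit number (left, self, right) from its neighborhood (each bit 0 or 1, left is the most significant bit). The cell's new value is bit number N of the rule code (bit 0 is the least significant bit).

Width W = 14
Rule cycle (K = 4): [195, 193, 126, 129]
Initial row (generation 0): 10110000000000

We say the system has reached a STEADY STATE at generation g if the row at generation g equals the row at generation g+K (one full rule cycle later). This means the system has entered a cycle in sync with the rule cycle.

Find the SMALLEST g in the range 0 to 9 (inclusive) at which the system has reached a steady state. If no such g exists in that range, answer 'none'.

Answer: 6

Derivation:
Gen 0: 10110000000000
Gen 1 (rule 195): 00010111111111
Gen 2 (rule 193): 11000011111111
Gen 3 (rule 126): 11100110000001
Gen 4 (rule 129): 01000000111100
Gen 5 (rule 195): 10011111011101
Gen 6 (rule 193): 00001111001100
Gen 7 (rule 126): 00011001111110
Gen 8 (rule 129): 11000000111100
Gen 9 (rule 195): 01011111011101
Gen 10 (rule 193): 00001111001100
Gen 11 (rule 126): 00011001111110
Gen 12 (rule 129): 11000000111100
Gen 13 (rule 195): 01011111011101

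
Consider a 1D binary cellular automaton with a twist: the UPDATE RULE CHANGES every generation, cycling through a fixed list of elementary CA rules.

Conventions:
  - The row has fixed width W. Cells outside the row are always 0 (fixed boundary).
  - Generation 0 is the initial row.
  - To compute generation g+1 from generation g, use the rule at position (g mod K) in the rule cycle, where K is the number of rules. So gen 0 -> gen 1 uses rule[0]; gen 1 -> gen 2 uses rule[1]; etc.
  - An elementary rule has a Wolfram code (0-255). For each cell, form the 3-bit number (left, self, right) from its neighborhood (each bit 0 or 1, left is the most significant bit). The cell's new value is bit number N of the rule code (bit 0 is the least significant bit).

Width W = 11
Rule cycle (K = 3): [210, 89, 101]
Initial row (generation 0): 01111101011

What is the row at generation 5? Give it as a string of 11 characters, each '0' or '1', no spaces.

Answer: 11001100111

Derivation:
Gen 0: 01111101011
Gen 1 (rule 210): 10111100001
Gen 2 (rule 89): 00100111100
Gen 3 (rule 101): 10100000101
Gen 4 (rule 210): 00010001000
Gen 5 (rule 89): 11001100111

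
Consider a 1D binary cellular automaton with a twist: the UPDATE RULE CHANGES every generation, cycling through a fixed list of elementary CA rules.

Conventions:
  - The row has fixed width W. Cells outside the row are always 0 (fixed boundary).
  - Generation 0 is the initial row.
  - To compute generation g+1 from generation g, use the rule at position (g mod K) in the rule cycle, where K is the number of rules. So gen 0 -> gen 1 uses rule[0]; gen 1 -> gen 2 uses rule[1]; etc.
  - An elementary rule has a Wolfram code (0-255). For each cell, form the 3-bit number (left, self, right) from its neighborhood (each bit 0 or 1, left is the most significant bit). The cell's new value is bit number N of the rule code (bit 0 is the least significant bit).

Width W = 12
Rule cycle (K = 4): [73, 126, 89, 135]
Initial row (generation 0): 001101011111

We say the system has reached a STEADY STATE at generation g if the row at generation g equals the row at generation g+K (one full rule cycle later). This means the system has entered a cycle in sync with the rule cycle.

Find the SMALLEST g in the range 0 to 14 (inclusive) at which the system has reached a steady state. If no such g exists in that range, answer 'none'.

Gen 0: 001101011111
Gen 1 (rule 73): 101100010001
Gen 2 (rule 126): 111110111011
Gen 3 (rule 89): 100010101011
Gen 4 (rule 135): 101110101000
Gen 5 (rule 73): 001010000011
Gen 6 (rule 126): 011111000111
Gen 7 (rule 89): 010001110101
Gen 8 (rule 135): 110110100101
Gen 9 (rule 73): 110110000000
Gen 10 (rule 126): 111111000000
Gen 11 (rule 89): 100001111111
Gen 12 (rule 135): 101110111110
Gen 13 (rule 73): 001010100010
Gen 14 (rule 126): 011111110111
Gen 15 (rule 89): 010000010101
Gen 16 (rule 135): 110111110101
Gen 17 (rule 73): 110100010000
Gen 18 (rule 126): 111110111000

Answer: none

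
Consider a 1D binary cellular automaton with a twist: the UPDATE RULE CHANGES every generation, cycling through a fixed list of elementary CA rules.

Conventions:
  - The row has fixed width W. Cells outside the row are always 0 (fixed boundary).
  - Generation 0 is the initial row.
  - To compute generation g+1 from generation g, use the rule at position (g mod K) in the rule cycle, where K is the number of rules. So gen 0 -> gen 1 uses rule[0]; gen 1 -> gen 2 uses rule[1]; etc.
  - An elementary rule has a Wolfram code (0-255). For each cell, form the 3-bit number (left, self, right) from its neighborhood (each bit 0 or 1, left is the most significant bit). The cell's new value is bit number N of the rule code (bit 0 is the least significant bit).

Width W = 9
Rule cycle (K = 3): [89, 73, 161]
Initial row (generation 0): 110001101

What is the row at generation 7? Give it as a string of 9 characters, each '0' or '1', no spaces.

Answer: 001010001

Derivation:
Gen 0: 110001101
Gen 1 (rule 89): 111101100
Gen 2 (rule 73): 100101101
Gen 3 (rule 161): 000010010
Gen 4 (rule 89): 111001001
Gen 5 (rule 73): 101000000
Gen 6 (rule 161): 010011111
Gen 7 (rule 89): 001010001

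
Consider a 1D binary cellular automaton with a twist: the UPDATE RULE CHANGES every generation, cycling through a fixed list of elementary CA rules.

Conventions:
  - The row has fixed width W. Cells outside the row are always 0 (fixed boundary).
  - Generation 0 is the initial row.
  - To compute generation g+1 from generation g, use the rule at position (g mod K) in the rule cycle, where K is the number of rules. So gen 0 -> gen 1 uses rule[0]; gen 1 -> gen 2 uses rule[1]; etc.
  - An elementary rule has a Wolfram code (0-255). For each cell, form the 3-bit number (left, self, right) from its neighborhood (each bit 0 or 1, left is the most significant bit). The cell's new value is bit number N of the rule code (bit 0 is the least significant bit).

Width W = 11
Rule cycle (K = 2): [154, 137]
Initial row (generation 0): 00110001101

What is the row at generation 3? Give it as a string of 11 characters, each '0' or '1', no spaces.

Answer: 10100101110

Derivation:
Gen 0: 00110001101
Gen 1 (rule 154): 01101011000
Gen 2 (rule 137): 01000010011
Gen 3 (rule 154): 10100101110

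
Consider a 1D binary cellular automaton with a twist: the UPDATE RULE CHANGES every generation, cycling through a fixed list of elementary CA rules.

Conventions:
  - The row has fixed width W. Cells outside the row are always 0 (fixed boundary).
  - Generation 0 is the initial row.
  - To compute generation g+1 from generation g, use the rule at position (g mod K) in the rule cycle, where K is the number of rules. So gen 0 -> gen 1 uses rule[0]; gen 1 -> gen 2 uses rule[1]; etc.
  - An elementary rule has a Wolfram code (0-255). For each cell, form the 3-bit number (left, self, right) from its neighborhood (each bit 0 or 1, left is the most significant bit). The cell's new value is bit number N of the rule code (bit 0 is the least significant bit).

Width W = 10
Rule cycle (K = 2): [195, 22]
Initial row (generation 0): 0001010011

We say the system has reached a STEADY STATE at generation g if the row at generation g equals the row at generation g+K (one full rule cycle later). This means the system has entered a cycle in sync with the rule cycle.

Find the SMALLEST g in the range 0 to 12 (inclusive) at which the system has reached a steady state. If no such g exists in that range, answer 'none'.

Gen 0: 0001010011
Gen 1 (rule 195): 1110000101
Gen 2 (rule 22): 0001001101
Gen 3 (rule 195): 1110010100
Gen 4 (rule 22): 0001110110
Gen 5 (rule 195): 1110110010
Gen 6 (rule 22): 0000001111
Gen 7 (rule 195): 1111110111
Gen 8 (rule 22): 0000000000
Gen 9 (rule 195): 1111111111
Gen 10 (rule 22): 0000000000
Gen 11 (rule 195): 1111111111
Gen 12 (rule 22): 0000000000
Gen 13 (rule 195): 1111111111
Gen 14 (rule 22): 0000000000

Answer: 8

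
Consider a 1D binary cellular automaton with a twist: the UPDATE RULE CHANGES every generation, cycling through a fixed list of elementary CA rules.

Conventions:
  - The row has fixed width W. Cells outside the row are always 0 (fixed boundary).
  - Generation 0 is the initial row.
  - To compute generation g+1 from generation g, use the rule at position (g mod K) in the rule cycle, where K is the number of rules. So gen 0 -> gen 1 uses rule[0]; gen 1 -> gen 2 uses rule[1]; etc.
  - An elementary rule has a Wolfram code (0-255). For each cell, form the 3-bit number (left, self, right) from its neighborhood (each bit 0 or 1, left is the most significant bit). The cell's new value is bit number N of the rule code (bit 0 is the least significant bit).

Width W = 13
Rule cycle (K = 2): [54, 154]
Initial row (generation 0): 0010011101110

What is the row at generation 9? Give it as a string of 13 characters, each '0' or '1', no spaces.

Answer: 0000111010001

Derivation:
Gen 0: 0010011101110
Gen 1 (rule 54): 0111100010001
Gen 2 (rule 154): 1111010101010
Gen 3 (rule 54): 0000111111111
Gen 4 (rule 154): 0001111111110
Gen 5 (rule 54): 0010000000001
Gen 6 (rule 154): 0101000000010
Gen 7 (rule 54): 1111100000111
Gen 8 (rule 154): 1111010001110
Gen 9 (rule 54): 0000111010001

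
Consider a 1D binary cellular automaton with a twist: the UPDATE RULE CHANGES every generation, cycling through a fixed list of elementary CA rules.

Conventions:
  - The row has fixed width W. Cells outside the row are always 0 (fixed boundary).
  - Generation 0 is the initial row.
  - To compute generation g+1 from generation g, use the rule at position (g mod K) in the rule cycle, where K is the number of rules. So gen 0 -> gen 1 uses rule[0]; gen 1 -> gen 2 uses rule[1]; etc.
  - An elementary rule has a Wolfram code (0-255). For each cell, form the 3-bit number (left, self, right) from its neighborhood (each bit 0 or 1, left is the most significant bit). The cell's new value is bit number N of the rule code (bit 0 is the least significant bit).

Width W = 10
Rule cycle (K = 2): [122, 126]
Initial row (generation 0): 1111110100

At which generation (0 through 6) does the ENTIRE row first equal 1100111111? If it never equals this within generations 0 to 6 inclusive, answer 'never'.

Gen 0: 1111110100
Gen 1 (rule 122): 1000011010
Gen 2 (rule 126): 1100111111
Gen 3 (rule 122): 1111100001
Gen 4 (rule 126): 1000110011
Gen 5 (rule 122): 0101111111
Gen 6 (rule 126): 1111000001

Answer: 2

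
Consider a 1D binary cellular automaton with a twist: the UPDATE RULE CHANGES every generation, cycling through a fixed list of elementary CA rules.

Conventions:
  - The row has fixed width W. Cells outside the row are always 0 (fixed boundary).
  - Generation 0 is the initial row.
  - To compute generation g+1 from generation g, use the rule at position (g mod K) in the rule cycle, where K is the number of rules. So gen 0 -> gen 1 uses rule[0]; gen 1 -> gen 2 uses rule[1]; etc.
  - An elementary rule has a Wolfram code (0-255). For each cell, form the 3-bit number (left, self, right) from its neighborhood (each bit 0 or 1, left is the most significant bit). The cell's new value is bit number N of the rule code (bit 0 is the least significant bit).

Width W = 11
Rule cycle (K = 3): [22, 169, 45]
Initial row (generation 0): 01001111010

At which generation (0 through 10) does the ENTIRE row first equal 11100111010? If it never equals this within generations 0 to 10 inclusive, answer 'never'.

Gen 0: 01001111010
Gen 1 (rule 22): 11110000011
Gen 2 (rule 169): 11100111010
Gen 3 (rule 45): 10000100110
Gen 4 (rule 22): 11001111001
Gen 5 (rule 169): 10001110000
Gen 6 (rule 45): 10101000111
Gen 7 (rule 22): 10101101000
Gen 8 (rule 169): 01011010011
Gen 9 (rule 45): 01110110010
Gen 10 (rule 22): 10000001111

Answer: 2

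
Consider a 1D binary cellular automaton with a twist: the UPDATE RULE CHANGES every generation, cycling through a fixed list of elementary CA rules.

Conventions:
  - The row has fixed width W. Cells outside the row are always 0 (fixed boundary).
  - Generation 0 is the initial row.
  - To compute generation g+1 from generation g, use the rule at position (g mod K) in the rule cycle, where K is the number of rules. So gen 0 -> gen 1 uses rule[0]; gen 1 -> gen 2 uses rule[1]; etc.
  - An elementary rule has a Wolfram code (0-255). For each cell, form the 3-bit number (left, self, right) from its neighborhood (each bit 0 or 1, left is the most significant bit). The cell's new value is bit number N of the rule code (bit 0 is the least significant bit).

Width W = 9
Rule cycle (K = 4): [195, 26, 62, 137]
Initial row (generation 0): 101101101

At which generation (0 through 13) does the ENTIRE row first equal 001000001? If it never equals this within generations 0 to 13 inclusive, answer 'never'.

Answer: 6

Derivation:
Gen 0: 101101101
Gen 1 (rule 195): 000100100
Gen 2 (rule 26): 001011010
Gen 3 (rule 62): 011110111
Gen 4 (rule 137): 011100110
Gen 5 (rule 195): 101101010
Gen 6 (rule 26): 001000001
Gen 7 (rule 62): 011100011
Gen 8 (rule 137): 011001010
Gen 9 (rule 195): 101010000
Gen 10 (rule 26): 000001000
Gen 11 (rule 62): 000011100
Gen 12 (rule 137): 111011001
Gen 13 (rule 195): 011001010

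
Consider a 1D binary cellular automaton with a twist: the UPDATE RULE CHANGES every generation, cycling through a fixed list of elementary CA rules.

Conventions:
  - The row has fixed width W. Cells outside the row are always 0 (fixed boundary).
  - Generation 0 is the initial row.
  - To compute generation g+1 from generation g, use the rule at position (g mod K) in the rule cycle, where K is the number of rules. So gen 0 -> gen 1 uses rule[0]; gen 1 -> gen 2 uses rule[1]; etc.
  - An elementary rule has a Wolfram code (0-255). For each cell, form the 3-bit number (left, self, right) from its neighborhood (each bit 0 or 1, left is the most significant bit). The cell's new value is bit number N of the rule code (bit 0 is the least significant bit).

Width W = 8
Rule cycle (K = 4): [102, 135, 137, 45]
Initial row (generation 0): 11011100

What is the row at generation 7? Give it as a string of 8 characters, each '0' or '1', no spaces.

Answer: 11000100

Derivation:
Gen 0: 11011100
Gen 1 (rule 102): 01100100
Gen 2 (rule 135): 10001101
Gen 3 (rule 137): 00101000
Gen 4 (rule 45): 10111011
Gen 5 (rule 102): 11001101
Gen 6 (rule 135): 00010001
Gen 7 (rule 137): 11000100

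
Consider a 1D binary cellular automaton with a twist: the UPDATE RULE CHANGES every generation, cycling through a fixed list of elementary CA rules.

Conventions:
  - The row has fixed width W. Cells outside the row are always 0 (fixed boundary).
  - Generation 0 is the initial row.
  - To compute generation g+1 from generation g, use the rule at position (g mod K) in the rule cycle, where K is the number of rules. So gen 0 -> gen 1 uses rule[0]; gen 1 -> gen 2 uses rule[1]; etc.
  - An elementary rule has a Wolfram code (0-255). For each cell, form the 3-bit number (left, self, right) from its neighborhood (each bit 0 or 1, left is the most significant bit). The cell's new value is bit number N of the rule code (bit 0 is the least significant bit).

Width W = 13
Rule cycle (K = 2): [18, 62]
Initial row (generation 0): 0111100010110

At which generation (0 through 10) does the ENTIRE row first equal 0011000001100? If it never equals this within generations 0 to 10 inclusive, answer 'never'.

Gen 0: 0111100010110
Gen 1 (rule 18): 1000010100001
Gen 2 (rule 62): 1100111110011
Gen 3 (rule 18): 0011000001100
Gen 4 (rule 62): 0110100011010
Gen 5 (rule 18): 1000010100001
Gen 6 (rule 62): 1100111110011
Gen 7 (rule 18): 0011000001100
Gen 8 (rule 62): 0110100011010
Gen 9 (rule 18): 1000010100001
Gen 10 (rule 62): 1100111110011

Answer: 3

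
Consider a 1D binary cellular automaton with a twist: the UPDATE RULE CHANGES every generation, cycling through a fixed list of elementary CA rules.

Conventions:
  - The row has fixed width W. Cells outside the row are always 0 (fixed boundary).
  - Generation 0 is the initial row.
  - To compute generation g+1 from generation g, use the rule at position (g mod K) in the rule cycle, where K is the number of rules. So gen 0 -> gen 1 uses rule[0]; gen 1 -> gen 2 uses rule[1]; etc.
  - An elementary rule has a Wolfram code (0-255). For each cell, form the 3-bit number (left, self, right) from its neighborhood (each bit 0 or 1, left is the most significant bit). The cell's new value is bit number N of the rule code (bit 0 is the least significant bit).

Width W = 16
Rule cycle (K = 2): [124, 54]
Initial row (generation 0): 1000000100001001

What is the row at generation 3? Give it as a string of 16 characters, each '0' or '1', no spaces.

Gen 0: 1000000100001001
Gen 1 (rule 124): 1100000110001101
Gen 2 (rule 54): 0010001001010011
Gen 3 (rule 124): 0011001101111011

Answer: 0011001101111011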